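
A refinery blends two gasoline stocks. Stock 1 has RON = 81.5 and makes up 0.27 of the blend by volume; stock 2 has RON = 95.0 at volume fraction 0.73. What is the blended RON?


Linear blending: RON_blend = sum(vi * RONi)
Contribution 1: 0.27 * 81.5 = 22.005
Contribution 2: 0.73 * 95.0 = 69.35
RON_blend = 22.005 + 69.35 = 91.355

91.355


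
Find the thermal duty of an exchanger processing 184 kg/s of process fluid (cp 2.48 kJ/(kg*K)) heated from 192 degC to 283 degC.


Q = m_dot * cp * delta_T
delta_T = 283 - 192 = 91 K
Q = 184 * 2.48 * 91
= 456.32 * 91
= 41525.12 kW

41525.12 kW


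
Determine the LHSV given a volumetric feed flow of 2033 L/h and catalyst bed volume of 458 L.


LHSV = volumetric feed rate / catalyst volume
= 2033 L/h / 458 L
= 4.439 h^-1

4.439 h^-1


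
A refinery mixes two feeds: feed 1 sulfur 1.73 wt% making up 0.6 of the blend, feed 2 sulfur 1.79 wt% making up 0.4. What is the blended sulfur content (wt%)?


Linear sulfur blending: S_blend = x1*S1 + x2*S2
Contribution 1: 0.6 * 1.73 = 1.038 wt%
Contribution 2: 0.4 * 1.79 = 0.716 wt%
S_blend = 1.038 + 0.716 = 1.754

1.754 wt%


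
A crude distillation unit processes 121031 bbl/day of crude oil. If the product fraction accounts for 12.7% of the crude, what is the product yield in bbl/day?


Crude throughput = 121031 bbl/day
Fraction yield = 12.7%
yield = throughput * fraction / 100
yield = 121031 * 12.7 / 100 = 15370.937

15370.937 bbl/day


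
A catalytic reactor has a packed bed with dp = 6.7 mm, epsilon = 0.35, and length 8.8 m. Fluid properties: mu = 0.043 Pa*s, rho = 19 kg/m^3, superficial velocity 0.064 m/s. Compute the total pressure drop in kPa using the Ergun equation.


dp = 6.7 mm = 0.0067 m
Viscous term = 150*0.043*0.064*(1-0.35)^2 / (0.0067^2*0.35^3) = 90617.6
Inertial term = 1.75*19*0.064^2*(1-0.35) / (0.0067*0.35^3) = 308.167
dP/L = 90617.6 + 308.167 = 90925.8 Pa/m
dP = 90925.8 * 8.8 / 1000 = 800.1 kPa

800.1 kPa


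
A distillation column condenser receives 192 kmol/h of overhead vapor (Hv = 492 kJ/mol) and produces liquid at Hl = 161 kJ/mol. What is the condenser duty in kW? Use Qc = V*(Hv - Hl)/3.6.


Qc = 192 * (492 - 161) / 3.6 = 192 * 331 / 3.6 = 17650

17650 kW


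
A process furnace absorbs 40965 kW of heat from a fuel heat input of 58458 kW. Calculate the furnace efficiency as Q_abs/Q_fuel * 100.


Furnace efficiency = Q_absorbed / Q_fuel * 100
= 40965 / 58458 * 100 = 70.08

70.08 %


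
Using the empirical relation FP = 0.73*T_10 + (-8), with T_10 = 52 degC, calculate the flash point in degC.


FP = 0.73 * 52 + (-8) = 29.96

29.96 degC


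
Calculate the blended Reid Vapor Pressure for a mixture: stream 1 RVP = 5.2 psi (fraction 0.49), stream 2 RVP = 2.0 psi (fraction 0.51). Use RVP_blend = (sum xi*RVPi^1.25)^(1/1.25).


Chevron index: RVP_blend = (sum xi*RVPi^1.25)^(1/1.25)
RVP^1.25 terms: 0.49 * 5.2^1.25 + 0.51 * 2.0^1.25 = 5.06068
RVP_blend = 5.06068^(1/1.25) = 3.659

3.659 psi


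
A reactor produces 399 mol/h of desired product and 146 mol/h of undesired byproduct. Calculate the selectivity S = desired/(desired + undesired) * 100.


Selectivity = desired / (desired + undesired) * 100
Total products = 399 + 146 = 545 mol/h
S = 399 / 545 * 100
= 0.7321 * 100
= 73.21 %

73.21 %


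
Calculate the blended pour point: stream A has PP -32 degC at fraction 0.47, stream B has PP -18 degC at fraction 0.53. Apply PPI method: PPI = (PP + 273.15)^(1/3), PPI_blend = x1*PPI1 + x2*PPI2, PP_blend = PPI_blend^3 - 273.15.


PPI_1 = (-32 + 273.15)^(1/3) = 6.224375
PPI_2 = (-18 + 273.15)^(1/3) = 6.342569
PPI_blend = 0.47 * 6.224375 + 0.53 * 6.342569 = 6.287018
PP_blend = 6.287018^3 - 273.15 = 248.5044 - 273.15 = -24.65

-24.65 degC


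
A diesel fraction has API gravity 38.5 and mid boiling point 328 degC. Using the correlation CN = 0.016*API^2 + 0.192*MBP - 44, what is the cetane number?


CN = 0.016 * 38.5^2 + 0.192 * 328 - 44
CN = 23.716 + 62.976 - 44 = 42.692

42.692


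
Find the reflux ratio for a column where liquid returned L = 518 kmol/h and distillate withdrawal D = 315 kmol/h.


Reflux ratio definition: R = L / D (liquid returned / distillate withdrawn)
L = 518 kmol/h, D = 315 kmol/h
R = 518 / 315 = 1.644

1.644


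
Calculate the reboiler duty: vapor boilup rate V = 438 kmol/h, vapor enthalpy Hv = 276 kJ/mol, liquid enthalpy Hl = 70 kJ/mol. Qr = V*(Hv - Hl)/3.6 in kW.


Qr = 438 * (276 - 70) / 3.6 = 438 * 206 / 3.6 = 25060

25060 kW


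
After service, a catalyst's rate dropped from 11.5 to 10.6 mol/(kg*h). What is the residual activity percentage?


Activity (%) = (rate_used / rate_fresh) * 100
rate_used = 10.6, rate_fresh = 11.5
= (10.6 / 11.5) * 100
= 0.9217 * 100 = 92.17

92.17 %


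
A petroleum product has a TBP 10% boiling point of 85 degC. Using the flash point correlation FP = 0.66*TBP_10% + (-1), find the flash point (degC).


FP = 0.66 * 85 + (-1) = 55.1

55.1 degC


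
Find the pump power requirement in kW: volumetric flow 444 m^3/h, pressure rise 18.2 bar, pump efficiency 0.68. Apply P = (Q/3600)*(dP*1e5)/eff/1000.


Q = 444 / 3600 = 0.123333 m^3/s
P = 0.123333 * (18.2 * 1e5) / 0.68 / 1000 = 330.1

330.1 kW


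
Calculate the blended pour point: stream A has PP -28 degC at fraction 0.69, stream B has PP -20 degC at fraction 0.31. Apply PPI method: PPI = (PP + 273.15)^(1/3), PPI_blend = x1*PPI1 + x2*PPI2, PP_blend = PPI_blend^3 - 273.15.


PPI_1 = (-28 + 273.15)^(1/3) = 6.258601
PPI_2 = (-20 + 273.15)^(1/3) = 6.325953
PPI_blend = 0.69 * 6.258601 + 0.31 * 6.325953 = 6.27948
PP_blend = 6.27948^3 - 273.15 = 247.6116 - 273.15 = -25.54

-25.54 degC


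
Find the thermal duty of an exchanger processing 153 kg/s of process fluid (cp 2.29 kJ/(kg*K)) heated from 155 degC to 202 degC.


Q = m_dot * cp * delta_T
delta_T = 202 - 155 = 47 K
Q = 153 * 2.29 * 47
= 350.37 * 47
= 16467.39 kW

16467.39 kW


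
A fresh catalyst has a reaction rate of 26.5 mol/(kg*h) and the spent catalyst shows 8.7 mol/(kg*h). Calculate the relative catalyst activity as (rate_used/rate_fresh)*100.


Activity (%) = (rate_used / rate_fresh) * 100
rate_used = 8.7, rate_fresh = 26.5
= (8.7 / 26.5) * 100
= 0.3283 * 100 = 32.83

32.83 %


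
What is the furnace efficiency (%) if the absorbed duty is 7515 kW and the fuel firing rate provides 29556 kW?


Furnace efficiency = Q_absorbed / Q_fuel * 100
= 7515 / 29556 * 100 = 25.43

25.43 %


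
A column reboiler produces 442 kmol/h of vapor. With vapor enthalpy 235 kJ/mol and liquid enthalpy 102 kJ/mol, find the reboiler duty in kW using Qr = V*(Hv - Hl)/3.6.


Qr = 442 * (235 - 102) / 3.6 = 442 * 133 / 3.6 = 16330

16330 kW


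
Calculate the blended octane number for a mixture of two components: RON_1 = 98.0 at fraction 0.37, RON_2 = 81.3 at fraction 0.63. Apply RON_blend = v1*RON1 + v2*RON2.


Linear blending: RON_blend = sum(vi * RONi)
Contribution 1: 0.37 * 98.0 = 36.26
Contribution 2: 0.63 * 81.3 = 51.219
RON_blend = 36.26 + 51.219 = 87.479

87.479


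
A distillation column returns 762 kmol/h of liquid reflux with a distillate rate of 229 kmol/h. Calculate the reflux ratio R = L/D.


Reflux ratio definition: R = L / D (liquid returned / distillate withdrawn)
L = 762 kmol/h, D = 229 kmol/h
R = 762 / 229 = 3.328

3.328


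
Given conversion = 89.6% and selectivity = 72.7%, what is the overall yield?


Overall yield = conversion (%) * selectivity (%) / 100
Conversion = 89.6%, Selectivity = 72.7%
Y = 89.6 * 72.7 / 100
= 65.1392 %

65.1392 %


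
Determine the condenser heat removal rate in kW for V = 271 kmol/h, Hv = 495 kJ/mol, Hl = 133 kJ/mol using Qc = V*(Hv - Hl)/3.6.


Qc = 271 * (495 - 133) / 3.6 = 271 * 362 / 3.6 = 27250

27250 kW


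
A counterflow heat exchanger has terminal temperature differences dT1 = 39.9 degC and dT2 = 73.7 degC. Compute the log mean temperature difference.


LMTD = (dT1 - dT2) / ln(dT1/dT2)
= (39.9 - 73.7) / ln(39.9 / 73.7) = -33.8 / -0.613626 = 55.08

55.08 degC


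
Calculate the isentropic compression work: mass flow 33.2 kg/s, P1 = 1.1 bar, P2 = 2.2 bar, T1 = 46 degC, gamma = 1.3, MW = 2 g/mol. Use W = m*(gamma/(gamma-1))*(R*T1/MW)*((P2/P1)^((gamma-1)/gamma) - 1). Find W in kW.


Isentropic work: W = m*(gamma/(gamma-1))*(R*T1/MW)*((P2/P1)^((gamma-1)/gamma) - 1)
T1 = 46 + 273.15 = 319.15 K
Pressure ratio = 2.2 / 1.1 = 2
Exponent = (1.3 - 1)/1.3 = 0.230769
(P2/P1)^exp - 1 = 2^0.230769 - 1 = 0.17346
W = 33.2 * 1.3 / 0.3 * 8.314 * 319.15 / 2 * 0.17346 = 33110

33110 kW


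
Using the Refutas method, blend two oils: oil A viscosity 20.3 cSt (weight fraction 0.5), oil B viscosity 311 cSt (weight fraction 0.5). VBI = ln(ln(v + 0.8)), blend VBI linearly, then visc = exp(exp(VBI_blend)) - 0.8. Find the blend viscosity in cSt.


Refutas method: VBN_i = 14.534*ln(ln(visc_i + 0.8)) + 10.975, blended linearly by mass fraction; since VBN is linear in VBI_i = ln(ln(visc_i + 0.8)) and the fractions sum to 1, blend VBI directly: visc = exp(exp(VBI_blend)) - 0.8
VBI_1 = ln(ln(20.3 + 0.8)) = 1.1149
VBI_2 = ln(ln(311 + 0.8)) = 1.74787
VBI_blend = 0.5 * 1.1149 + 0.5 * 1.74787 = 1.43139
visc_blend = exp(exp(1.43139)) - 0.8 = 64.86

64.86 cSt


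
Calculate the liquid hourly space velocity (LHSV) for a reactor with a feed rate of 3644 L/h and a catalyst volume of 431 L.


LHSV = volumetric feed rate / catalyst volume
= 3644 L/h / 431 L
= 8.455 h^-1

8.455 h^-1


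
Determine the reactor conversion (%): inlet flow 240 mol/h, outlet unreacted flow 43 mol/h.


X = (F_in - F_out) / F_in * 100
Moles reacted = 240 - 43 = 197
X = 197 / 240 * 100
= 0.8208 * 100
= 82.08 %

82.08 %


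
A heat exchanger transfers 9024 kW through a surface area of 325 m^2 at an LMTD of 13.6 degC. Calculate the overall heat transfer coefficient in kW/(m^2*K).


From Q = U*A*LMTD, U = Q / (A * LMTD)
U = 9024 / (325 * 13.6) = 9024 / 4420 = 2.042

2.042 kW/(m^2*K)


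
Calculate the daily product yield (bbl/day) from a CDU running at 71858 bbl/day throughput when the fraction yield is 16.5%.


Crude throughput = 71858 bbl/day
Fraction yield = 16.5%
yield = throughput * fraction / 100
yield = 71858 * 16.5 / 100 = 11856.57

11856.57 bbl/day


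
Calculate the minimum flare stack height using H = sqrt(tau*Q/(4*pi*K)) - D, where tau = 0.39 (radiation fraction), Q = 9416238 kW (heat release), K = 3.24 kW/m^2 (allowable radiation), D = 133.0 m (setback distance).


tau*Q/(4*pi*K) = 0.39 * 9416238 / (4 * pi * 3.24) = 90196
sqrt(90196) = 300.326
H = 300.326 - 133.0 = 167.3

167.3 m


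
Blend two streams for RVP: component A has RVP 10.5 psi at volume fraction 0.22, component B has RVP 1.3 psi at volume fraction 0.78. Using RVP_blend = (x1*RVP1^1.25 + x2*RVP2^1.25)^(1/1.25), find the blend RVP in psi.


Chevron index: RVP_blend = (sum xi*RVPi^1.25)^(1/1.25)
RVP^1.25 terms: 0.22 * 10.5^1.25 + 0.78 * 1.3^1.25 = 5.24098
RVP_blend = 5.24098^(1/1.25) = 3.763

3.763 psi


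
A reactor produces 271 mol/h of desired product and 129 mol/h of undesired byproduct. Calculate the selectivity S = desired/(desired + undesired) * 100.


Selectivity = desired / (desired + undesired) * 100
Total products = 271 + 129 = 400 mol/h
S = 271 / 400 * 100
= 0.6775 * 100
= 67.75 %

67.75 %


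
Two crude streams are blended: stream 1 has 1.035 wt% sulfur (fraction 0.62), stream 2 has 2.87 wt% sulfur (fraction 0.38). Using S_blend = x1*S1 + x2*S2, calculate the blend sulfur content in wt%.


Linear sulfur blending: S_blend = x1*S1 + x2*S2
Contribution 1: 0.62 * 1.035 = 0.6417 wt%
Contribution 2: 0.38 * 2.87 = 1.0906 wt%
S_blend = 0.6417 + 1.0906 = 1.7323

1.7323 wt%


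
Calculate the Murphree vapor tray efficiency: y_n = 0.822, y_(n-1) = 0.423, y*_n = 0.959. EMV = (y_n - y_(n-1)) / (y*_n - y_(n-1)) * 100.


Murphree vapor efficiency: EMV = (y_n - y_(n-1)) / (y*_n - y_(n-1)) * 100
EMV = (0.822 - 0.423) / (0.959 - 0.423) * 100 = 0.399 / 0.536 * 100 = 74.44

74.44 %


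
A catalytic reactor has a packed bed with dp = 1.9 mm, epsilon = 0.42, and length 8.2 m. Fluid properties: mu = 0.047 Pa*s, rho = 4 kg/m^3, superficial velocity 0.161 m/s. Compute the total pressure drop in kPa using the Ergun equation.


dp = 1.9 mm = 0.0019 m
Viscous term = 150*0.047*0.161*(1-0.42)^2 / (0.0019^2*0.42^3) = 1427630
Inertial term = 1.75*4*0.161^2*(1-0.42) / (0.0019*0.42^3) = 747.612
dP/L = 1427630 + 747.612 = 1428380 Pa/m
dP = 1428380 * 8.2 / 1000 = 11710 kPa

11710 kPa


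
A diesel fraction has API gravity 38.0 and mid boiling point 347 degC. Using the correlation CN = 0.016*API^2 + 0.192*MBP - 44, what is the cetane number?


CN = 0.016 * 38.0^2 + 0.192 * 347 - 44
CN = 23.104 + 66.624 - 44 = 45.728

45.728


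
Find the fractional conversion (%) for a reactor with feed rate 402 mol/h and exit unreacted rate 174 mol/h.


X = (F_in - F_out) / F_in * 100
Moles reacted = 402 - 174 = 228
X = 228 / 402 * 100
= 0.5672 * 100
= 56.72 %

56.72 %


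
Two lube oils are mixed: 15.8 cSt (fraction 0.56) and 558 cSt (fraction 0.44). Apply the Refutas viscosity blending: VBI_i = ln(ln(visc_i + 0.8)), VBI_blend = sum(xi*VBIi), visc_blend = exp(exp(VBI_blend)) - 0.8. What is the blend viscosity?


Refutas method: VBN_i = 14.534*ln(ln(visc_i + 0.8)) + 10.975, blended linearly by mass fraction; since VBN is linear in VBI_i = ln(ln(visc_i + 0.8)) and the fractions sum to 1, blend VBI directly: visc = exp(exp(VBI_blend)) - 0.8
VBI_1 = ln(ln(15.8 + 0.8)) = 1.03297
VBI_2 = ln(ln(558 + 0.8)) = 1.84464
VBI_blend = 0.56 * 1.03297 + 0.44 * 1.84464 = 1.3901
visc_blend = exp(exp(1.3901)) - 0.8 = 54.64

54.64 cSt


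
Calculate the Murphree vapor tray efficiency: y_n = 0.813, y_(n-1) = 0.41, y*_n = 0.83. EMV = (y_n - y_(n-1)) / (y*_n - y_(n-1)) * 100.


Murphree vapor efficiency: EMV = (y_n - y_(n-1)) / (y*_n - y_(n-1)) * 100
EMV = (0.813 - 0.41) / (0.83 - 0.41) * 100 = 0.403 / 0.42 * 100 = 95.95

95.95 %


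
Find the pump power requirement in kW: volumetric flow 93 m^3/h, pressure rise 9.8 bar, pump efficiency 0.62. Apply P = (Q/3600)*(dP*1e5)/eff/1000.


Q = 93 / 3600 = 0.0258333 m^3/s
P = 0.0258333 * (9.8 * 1e5) / 0.62 / 1000 = 40.83

40.83 kW


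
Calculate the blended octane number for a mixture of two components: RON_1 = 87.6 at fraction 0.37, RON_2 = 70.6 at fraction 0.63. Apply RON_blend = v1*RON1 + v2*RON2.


Linear blending: RON_blend = sum(vi * RONi)
Contribution 1: 0.37 * 87.6 = 32.412
Contribution 2: 0.63 * 70.6 = 44.478
RON_blend = 32.412 + 44.478 = 76.89

76.89


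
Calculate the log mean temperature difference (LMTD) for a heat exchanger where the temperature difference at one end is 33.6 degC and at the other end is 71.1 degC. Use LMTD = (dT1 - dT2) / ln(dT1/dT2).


LMTD = (dT1 - dT2) / ln(dT1/dT2)
= (33.6 - 71.1) / ln(33.6 / 71.1) = -37.5 / -0.749561 = 50.03

50.03 degC


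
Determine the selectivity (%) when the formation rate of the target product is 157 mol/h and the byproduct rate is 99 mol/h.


Selectivity = desired / (desired + undesired) * 100
Total products = 157 + 99 = 256 mol/h
S = 157 / 256 * 100
= 0.6133 * 100
= 61.33 %

61.33 %


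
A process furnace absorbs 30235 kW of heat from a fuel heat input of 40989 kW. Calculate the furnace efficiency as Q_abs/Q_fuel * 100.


Furnace efficiency = Q_absorbed / Q_fuel * 100
= 30235 / 40989 * 100 = 73.76

73.76 %


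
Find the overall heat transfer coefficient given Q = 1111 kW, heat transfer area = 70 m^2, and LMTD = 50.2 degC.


From Q = U*A*LMTD, U = Q / (A * LMTD)
U = 1111 / (70 * 50.2) = 1111 / 3514 = 0.3162

0.3162 kW/(m^2*K)


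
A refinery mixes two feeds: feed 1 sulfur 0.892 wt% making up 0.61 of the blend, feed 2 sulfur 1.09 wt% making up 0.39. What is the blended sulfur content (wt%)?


Linear sulfur blending: S_blend = x1*S1 + x2*S2
Contribution 1: 0.61 * 0.892 = 0.54412 wt%
Contribution 2: 0.39 * 1.09 = 0.4251 wt%
S_blend = 0.54412 + 0.4251 = 0.96922

0.96922 wt%


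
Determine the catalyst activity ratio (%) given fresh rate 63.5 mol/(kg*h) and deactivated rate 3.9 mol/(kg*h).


Activity (%) = (rate_used / rate_fresh) * 100
rate_used = 3.9, rate_fresh = 63.5
= (3.9 / 63.5) * 100
= 0.06142 * 100 = 6.142

6.142 %


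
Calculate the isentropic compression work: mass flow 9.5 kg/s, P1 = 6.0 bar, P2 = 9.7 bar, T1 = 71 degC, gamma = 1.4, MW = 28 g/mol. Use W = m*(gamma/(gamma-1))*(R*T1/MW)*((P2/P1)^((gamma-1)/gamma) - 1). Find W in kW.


Isentropic work: W = m*(gamma/(gamma-1))*(R*T1/MW)*((P2/P1)^((gamma-1)/gamma) - 1)
T1 = 71 + 273.15 = 344.15 K
Pressure ratio = 9.7 / 6.0 = 1.61667
Exponent = (1.4 - 1)/1.4 = 0.285714
(P2/P1)^exp - 1 = 1.61667^0.285714 - 1 = 0.147113
W = 9.5 * 1.4 / 0.4 * 8.314 * 344.15 / 28 * 0.147113 = 499.9

499.9 kW


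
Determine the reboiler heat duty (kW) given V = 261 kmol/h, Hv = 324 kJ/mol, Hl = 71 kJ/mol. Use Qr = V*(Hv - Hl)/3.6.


Qr = 261 * (324 - 71) / 3.6 = 261 * 253 / 3.6 = 18340

18340 kW


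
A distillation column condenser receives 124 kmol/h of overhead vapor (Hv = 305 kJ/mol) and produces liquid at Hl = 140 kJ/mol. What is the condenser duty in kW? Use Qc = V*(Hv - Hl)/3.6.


Qc = 124 * (305 - 140) / 3.6 = 124 * 165 / 3.6 = 5683

5683 kW


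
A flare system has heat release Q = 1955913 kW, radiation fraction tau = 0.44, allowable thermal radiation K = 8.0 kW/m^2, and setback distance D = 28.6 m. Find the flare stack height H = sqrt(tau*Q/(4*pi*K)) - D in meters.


tau*Q/(4*pi*K) = 0.44 * 1955913 / (4 * pi * 8.0) = 8560.56
sqrt(8560.56) = 92.5233
H = 92.5233 - 28.6 = 63.92

63.92 m


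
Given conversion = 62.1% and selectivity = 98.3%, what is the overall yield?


Overall yield = conversion (%) * selectivity (%) / 100
Conversion = 62.1%, Selectivity = 98.3%
Y = 62.1 * 98.3 / 100
= 61.0443 %

61.0443 %


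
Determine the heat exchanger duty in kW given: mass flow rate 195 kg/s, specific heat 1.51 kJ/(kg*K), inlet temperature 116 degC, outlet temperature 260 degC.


Q = m_dot * cp * delta_T
delta_T = 260 - 116 = 144 K
Q = 195 * 1.51 * 144
= 294.45 * 144
= 42400.8 kW

42400.8 kW


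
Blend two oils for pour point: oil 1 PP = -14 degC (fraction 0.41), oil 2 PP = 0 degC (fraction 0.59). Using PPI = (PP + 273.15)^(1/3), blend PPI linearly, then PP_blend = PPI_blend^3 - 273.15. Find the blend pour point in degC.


PPI_1 = (-14 + 273.15)^(1/3) = 6.375541
PPI_2 = (0 + 273.15)^(1/3) = 6.488342
PPI_blend = 0.41 * 6.375541 + 0.59 * 6.488342 = 6.442094
PP_blend = 6.442094^3 - 273.15 = 267.3506 - 273.15 = -5.8

-5.8 degC


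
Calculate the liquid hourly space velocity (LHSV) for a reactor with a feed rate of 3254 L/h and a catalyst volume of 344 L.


LHSV = volumetric feed rate / catalyst volume
= 3254 L/h / 344 L
= 9.459 h^-1

9.459 h^-1


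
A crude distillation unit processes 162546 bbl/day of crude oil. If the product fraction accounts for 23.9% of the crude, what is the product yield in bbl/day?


Crude throughput = 162546 bbl/day
Fraction yield = 23.9%
yield = throughput * fraction / 100
yield = 162546 * 23.9 / 100 = 38848.494

38848.494 bbl/day


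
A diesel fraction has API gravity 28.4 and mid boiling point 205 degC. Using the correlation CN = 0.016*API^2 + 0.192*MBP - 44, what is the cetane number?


CN = 0.016 * 28.4^2 + 0.192 * 205 - 44
CN = 12.90496 + 39.36 - 44 = 8.26496

8.26496


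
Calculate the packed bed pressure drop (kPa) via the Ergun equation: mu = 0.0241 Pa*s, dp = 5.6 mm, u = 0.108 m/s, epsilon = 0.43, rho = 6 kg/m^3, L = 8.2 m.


dp = 5.6 mm = 0.0056 m
Viscous term = 150*0.0241*0.108*(1-0.43)^2 / (0.0056^2*0.43^3) = 50874.5
Inertial term = 1.75*6*0.108^2*(1-0.43) / (0.0056*0.43^3) = 156.79
dP/L = 50874.5 + 156.79 = 51031.3 Pa/m
dP = 51031.3 * 8.2 / 1000 = 418.5 kPa

418.5 kPa


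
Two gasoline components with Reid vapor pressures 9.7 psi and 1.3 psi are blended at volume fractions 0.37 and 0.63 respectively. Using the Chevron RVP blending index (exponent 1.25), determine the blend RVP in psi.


Chevron index: RVP_blend = (sum xi*RVPi^1.25)^(1/1.25)
RVP^1.25 terms: 0.37 * 9.7^1.25 + 0.63 * 1.3^1.25 = 7.20835
RVP_blend = 7.20835^(1/1.25) = 4.856

4.856 psi


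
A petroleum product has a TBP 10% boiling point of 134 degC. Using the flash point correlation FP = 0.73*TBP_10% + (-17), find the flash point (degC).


FP = 0.73 * 134 + (-17) = 80.82

80.82 degC


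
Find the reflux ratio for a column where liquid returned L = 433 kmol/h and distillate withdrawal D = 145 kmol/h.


Reflux ratio definition: R = L / D (liquid returned / distillate withdrawn)
L = 433 kmol/h, D = 145 kmol/h
R = 433 / 145 = 2.986

2.986


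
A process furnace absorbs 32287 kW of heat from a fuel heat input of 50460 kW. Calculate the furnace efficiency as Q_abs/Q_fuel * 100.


Furnace efficiency = Q_absorbed / Q_fuel * 100
= 32287 / 50460 * 100 = 63.99

63.99 %


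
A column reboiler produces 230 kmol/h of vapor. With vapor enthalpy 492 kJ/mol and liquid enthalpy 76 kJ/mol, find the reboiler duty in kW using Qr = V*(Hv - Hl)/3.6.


Qr = 230 * (492 - 76) / 3.6 = 230 * 416 / 3.6 = 26580

26580 kW


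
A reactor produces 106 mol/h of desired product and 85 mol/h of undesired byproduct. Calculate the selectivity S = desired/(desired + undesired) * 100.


Selectivity = desired / (desired + undesired) * 100
Total products = 106 + 85 = 191 mol/h
S = 106 / 191 * 100
= 0.5550 * 100
= 55.50 %

55.50 %


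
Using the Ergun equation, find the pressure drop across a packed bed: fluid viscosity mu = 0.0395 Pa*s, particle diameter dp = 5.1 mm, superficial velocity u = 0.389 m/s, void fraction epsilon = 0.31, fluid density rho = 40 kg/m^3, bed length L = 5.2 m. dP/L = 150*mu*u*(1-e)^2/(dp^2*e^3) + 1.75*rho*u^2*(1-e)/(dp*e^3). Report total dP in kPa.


dp = 5.1 mm = 0.0051 m
Viscous term = 150*0.0395*0.389*(1-0.31)^2 / (0.0051^2*0.31^3) = 1416150
Inertial term = 1.75*40*0.389^2*(1-0.31) / (0.0051*0.31^3) = 48105.1
dP/L = 1416150 + 48105.1 = 1464260 Pa/m
dP = 1464260 * 5.2 / 1000 = 7614 kPa

7614 kPa


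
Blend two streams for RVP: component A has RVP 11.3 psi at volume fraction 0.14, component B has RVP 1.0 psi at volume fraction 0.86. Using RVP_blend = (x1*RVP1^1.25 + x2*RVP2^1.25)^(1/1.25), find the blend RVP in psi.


Chevron index: RVP_blend = (sum xi*RVPi^1.25)^(1/1.25)
RVP^1.25 terms: 0.14 * 11.3^1.25 + 0.86 * 1.0^1.25 = 3.76052
RVP_blend = 3.76052^(1/1.25) = 2.885

2.885 psi


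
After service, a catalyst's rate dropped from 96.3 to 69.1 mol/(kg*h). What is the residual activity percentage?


Activity (%) = (rate_used / rate_fresh) * 100
rate_used = 69.1, rate_fresh = 96.3
= (69.1 / 96.3) * 100
= 0.7175 * 100 = 71.75

71.75 %


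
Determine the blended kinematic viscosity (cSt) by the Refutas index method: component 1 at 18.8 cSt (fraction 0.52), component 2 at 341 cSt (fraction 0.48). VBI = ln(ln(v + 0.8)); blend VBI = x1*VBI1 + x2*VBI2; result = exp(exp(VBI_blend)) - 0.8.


Refutas method: VBN_i = 14.534*ln(ln(visc_i + 0.8)) + 10.975, blended linearly by mass fraction; since VBN is linear in VBI_i = ln(ln(visc_i + 0.8)) and the fractions sum to 1, blend VBI directly: visc = exp(exp(VBI_blend)) - 0.8
VBI_1 = ln(ln(18.8 + 0.8)) = 1.09042
VBI_2 = ln(ln(341 + 0.8)) = 1.76374
VBI_blend = 0.52 * 1.09042 + 0.48 * 1.76374 = 1.41361
visc_blend = exp(exp(1.41361)) - 0.8 = 60.19

60.19 cSt


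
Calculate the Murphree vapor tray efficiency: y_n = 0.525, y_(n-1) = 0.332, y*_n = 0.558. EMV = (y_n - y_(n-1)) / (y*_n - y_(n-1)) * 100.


Murphree vapor efficiency: EMV = (y_n - y_(n-1)) / (y*_n - y_(n-1)) * 100
EMV = (0.525 - 0.332) / (0.558 - 0.332) * 100 = 0.193 / 0.226 * 100 = 85.40

85.40 %


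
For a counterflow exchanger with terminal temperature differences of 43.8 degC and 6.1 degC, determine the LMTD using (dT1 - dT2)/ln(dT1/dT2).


LMTD = (dT1 - dT2) / ln(dT1/dT2)
= (43.8 - 6.1) / ln(43.8 / 6.1) = 37.7 / 1.97135 = 19.12

19.12 degC


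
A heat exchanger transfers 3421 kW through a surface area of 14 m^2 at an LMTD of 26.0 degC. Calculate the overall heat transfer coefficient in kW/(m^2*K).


From Q = U*A*LMTD, U = Q / (A * LMTD)
U = 3421 / (14 * 26.0) = 3421 / 364 = 9.398

9.398 kW/(m^2*K)


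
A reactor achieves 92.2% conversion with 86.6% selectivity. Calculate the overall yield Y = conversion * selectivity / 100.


Overall yield = conversion (%) * selectivity (%) / 100
Conversion = 92.2%, Selectivity = 86.6%
Y = 92.2 * 86.6 / 100
= 79.8452 %

79.8452 %


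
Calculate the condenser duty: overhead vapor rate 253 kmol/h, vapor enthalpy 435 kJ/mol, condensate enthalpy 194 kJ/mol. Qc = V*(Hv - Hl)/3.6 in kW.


Qc = 253 * (435 - 194) / 3.6 = 253 * 241 / 3.6 = 16940

16940 kW


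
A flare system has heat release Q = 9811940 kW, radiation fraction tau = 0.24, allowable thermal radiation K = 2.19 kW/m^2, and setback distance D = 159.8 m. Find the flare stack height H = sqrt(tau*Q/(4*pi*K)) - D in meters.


tau*Q/(4*pi*K) = 0.24 * 9811940 / (4 * pi * 2.19) = 85568.2
sqrt(85568.2) = 292.52
H = 292.52 - 159.8 = 132.7

132.7 m


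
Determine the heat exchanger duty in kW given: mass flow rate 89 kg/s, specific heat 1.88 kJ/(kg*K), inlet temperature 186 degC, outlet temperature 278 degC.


Q = m_dot * cp * delta_T
delta_T = 278 - 186 = 92 K
Q = 89 * 1.88 * 92
= 167.32 * 92
= 15393.44 kW

15393.44 kW


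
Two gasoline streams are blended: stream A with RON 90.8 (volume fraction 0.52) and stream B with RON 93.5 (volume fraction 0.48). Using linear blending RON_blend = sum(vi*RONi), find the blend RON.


Linear blending: RON_blend = sum(vi * RONi)
Contribution 1: 0.52 * 90.8 = 47.216
Contribution 2: 0.48 * 93.5 = 44.88
RON_blend = 47.216 + 44.88 = 92.096

92.096


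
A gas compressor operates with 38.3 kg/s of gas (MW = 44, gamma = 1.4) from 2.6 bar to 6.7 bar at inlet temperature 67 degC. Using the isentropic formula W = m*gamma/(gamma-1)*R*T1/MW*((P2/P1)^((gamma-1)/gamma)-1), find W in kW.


Isentropic work: W = m*(gamma/(gamma-1))*(R*T1/MW)*((P2/P1)^((gamma-1)/gamma) - 1)
T1 = 67 + 273.15 = 340.15 K
Pressure ratio = 6.7 / 2.6 = 2.57692
Exponent = (1.4 - 1)/1.4 = 0.285714
(P2/P1)^exp - 1 = 2.57692^0.285714 - 1 = 0.310561
W = 38.3 * 1.4 / 0.4 * 8.314 * 340.15 / 44 * 0.310561 = 2676

2676 kW


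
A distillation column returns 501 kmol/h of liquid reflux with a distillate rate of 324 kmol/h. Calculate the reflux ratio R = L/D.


Reflux ratio definition: R = L / D (liquid returned / distillate withdrawn)
L = 501 kmol/h, D = 324 kmol/h
R = 501 / 324 = 1.546

1.546


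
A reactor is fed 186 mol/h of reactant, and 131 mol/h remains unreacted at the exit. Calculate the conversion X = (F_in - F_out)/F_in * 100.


X = (F_in - F_out) / F_in * 100
Moles reacted = 186 - 131 = 55
X = 55 / 186 * 100
= 0.2957 * 100
= 29.57 %

29.57 %


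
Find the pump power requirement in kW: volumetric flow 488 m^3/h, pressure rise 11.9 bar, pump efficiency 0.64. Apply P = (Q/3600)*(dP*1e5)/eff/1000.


Q = 488 / 3600 = 0.135556 m^3/s
P = 0.135556 * (11.9 * 1e5) / 0.64 / 1000 = 252.0

252.0 kW


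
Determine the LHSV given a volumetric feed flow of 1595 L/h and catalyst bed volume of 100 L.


LHSV = volumetric feed rate / catalyst volume
= 1595 L/h / 100 L
= 15.95 h^-1

15.95 h^-1


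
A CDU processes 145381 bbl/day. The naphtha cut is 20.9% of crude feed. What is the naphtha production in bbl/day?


Crude throughput = 145381 bbl/day
Fraction yield = 20.9%
yield = throughput * fraction / 100
yield = 145381 * 20.9 / 100 = 30384.629

30384.629 bbl/day


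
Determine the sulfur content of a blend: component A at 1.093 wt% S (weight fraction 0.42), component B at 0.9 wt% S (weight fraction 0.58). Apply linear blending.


Linear sulfur blending: S_blend = x1*S1 + x2*S2
Contribution 1: 0.42 * 1.093 = 0.45906 wt%
Contribution 2: 0.58 * 0.9 = 0.522 wt%
S_blend = 0.45906 + 0.522 = 0.98106

0.98106 wt%


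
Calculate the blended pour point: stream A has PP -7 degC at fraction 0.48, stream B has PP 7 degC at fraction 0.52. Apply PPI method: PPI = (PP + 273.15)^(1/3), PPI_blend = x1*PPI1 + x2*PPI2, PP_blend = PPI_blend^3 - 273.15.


PPI_1 = (-7 + 273.15)^(1/3) = 6.432436
PPI_2 = (7 + 273.15)^(1/3) = 6.543301
PPI_blend = 0.48 * 6.432436 + 0.52 * 6.543301 = 6.490086
PP_blend = 6.490086^3 - 273.15 = 273.3703 - 273.15 = 0.22

0.22 degC


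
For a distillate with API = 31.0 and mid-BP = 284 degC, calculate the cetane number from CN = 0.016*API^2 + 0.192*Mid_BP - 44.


CN = 0.016 * 31.0^2 + 0.192 * 284 - 44
CN = 15.376 + 54.528 - 44 = 25.904

25.904


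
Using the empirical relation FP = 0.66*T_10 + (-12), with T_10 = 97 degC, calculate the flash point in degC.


FP = 0.66 * 97 + (-12) = 52.02

52.02 degC


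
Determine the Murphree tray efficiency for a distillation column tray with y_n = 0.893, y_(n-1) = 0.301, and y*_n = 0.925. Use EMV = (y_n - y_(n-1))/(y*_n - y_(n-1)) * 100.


Murphree vapor efficiency: EMV = (y_n - y_(n-1)) / (y*_n - y_(n-1)) * 100
EMV = (0.893 - 0.301) / (0.925 - 0.301) * 100 = 0.592 / 0.624 * 100 = 94.87

94.87 %


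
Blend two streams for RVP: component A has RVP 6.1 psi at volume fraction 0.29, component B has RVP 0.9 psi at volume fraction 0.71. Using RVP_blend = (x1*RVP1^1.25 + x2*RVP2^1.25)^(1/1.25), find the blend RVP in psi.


Chevron index: RVP_blend = (sum xi*RVPi^1.25)^(1/1.25)
RVP^1.25 terms: 0.29 * 6.1^1.25 + 0.71 * 0.9^1.25 = 3.40249
RVP_blend = 3.40249^(1/1.25) = 2.663

2.663 psi


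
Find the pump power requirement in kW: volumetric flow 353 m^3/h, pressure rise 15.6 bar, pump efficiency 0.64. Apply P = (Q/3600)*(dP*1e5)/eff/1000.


Q = 353 / 3600 = 0.0980556 m^3/s
P = 0.0980556 * (15.6 * 1e5) / 0.64 / 1000 = 239.0

239.0 kW


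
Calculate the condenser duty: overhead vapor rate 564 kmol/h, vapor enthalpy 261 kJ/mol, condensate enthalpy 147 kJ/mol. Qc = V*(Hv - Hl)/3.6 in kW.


Qc = 564 * (261 - 147) / 3.6 = 564 * 114 / 3.6 = 17860

17860 kW


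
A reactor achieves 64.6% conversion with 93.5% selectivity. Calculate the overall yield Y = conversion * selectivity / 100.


Overall yield = conversion (%) * selectivity (%) / 100
Conversion = 64.6%, Selectivity = 93.5%
Y = 64.6 * 93.5 / 100
= 60.401 %

60.401 %


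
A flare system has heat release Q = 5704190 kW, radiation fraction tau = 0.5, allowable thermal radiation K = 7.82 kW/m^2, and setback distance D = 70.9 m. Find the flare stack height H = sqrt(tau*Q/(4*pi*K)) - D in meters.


tau*Q/(4*pi*K) = 0.5 * 5704190 / (4 * pi * 7.82) = 29023.3
sqrt(29023.3) = 170.362
H = 170.362 - 70.9 = 99.46

99.46 m


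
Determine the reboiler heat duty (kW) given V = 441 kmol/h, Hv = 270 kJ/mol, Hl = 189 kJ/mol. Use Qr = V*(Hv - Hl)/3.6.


Qr = 441 * (270 - 189) / 3.6 = 441 * 81 / 3.6 = 9922

9922 kW


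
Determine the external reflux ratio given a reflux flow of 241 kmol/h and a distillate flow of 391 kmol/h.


Reflux ratio definition: R = L / D (liquid returned / distillate withdrawn)
L = 241 kmol/h, D = 391 kmol/h
R = 241 / 391 = 0.6164

0.6164


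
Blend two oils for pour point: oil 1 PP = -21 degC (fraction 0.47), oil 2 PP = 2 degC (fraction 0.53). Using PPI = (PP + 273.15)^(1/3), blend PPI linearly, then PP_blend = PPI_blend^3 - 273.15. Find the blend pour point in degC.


PPI_1 = (-21 + 273.15)^(1/3) = 6.317613
PPI_2 = (2 + 273.15)^(1/3) = 6.504139
PPI_blend = 0.47 * 6.317613 + 0.53 * 6.504139 = 6.416472
PP_blend = 6.416472^3 - 273.15 = 264.1733 - 273.15 = -8.98

-8.98 degC


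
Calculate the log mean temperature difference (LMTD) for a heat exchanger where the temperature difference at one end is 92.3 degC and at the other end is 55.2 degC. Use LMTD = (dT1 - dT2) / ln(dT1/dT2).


LMTD = (dT1 - dT2) / ln(dT1/dT2)
= (92.3 - 55.2) / ln(92.3 / 55.2) = 37.1 / 0.514081 = 72.17

72.17 degC


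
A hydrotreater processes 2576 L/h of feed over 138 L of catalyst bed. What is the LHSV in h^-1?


LHSV = volumetric feed rate / catalyst volume
= 2576 L/h / 138 L
= 18.67 h^-1

18.67 h^-1


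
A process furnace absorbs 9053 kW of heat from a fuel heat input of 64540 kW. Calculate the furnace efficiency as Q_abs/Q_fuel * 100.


Furnace efficiency = Q_absorbed / Q_fuel * 100
= 9053 / 64540 * 100 = 14.03

14.03 %


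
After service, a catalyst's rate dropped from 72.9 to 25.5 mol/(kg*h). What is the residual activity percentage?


Activity (%) = (rate_used / rate_fresh) * 100
rate_used = 25.5, rate_fresh = 72.9
= (25.5 / 72.9) * 100
= 0.3498 * 100 = 34.98

34.98 %


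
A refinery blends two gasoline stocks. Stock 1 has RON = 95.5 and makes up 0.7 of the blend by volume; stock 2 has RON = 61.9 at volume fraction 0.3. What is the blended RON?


Linear blending: RON_blend = sum(vi * RONi)
Contribution 1: 0.7 * 95.5 = 66.85
Contribution 2: 0.3 * 61.9 = 18.57
RON_blend = 66.85 + 18.57 = 85.42

85.42


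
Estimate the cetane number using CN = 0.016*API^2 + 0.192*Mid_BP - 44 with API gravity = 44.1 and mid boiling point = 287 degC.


CN = 0.016 * 44.1^2 + 0.192 * 287 - 44
CN = 31.11696 + 55.104 - 44 = 42.22096

42.22096


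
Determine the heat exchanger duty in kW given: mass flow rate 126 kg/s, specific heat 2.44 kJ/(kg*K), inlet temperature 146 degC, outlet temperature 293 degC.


Q = m_dot * cp * delta_T
delta_T = 293 - 146 = 147 K
Q = 126 * 2.44 * 147
= 307.44 * 147
= 45193.68 kW

45193.68 kW


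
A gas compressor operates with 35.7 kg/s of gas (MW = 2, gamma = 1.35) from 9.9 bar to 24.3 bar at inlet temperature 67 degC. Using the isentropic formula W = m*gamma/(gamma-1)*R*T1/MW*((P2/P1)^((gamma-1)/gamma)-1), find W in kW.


Isentropic work: W = m*(gamma/(gamma-1))*(R*T1/MW)*((P2/P1)^((gamma-1)/gamma) - 1)
T1 = 67 + 273.15 = 340.15 K
Pressure ratio = 24.3 / 9.9 = 2.45455
Exponent = (1.35 - 1)/1.35 = 0.259259
(P2/P1)^exp - 1 = 2.45455^0.259259 - 1 = 0.262129
W = 35.7 * 1.35 / 0.35 * 8.314 * 340.15 / 2 * 0.262129 = 51040

51040 kW


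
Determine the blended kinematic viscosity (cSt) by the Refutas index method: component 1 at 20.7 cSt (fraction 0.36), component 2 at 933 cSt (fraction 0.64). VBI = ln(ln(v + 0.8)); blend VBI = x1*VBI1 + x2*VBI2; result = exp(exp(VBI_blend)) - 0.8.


Refutas method: VBN_i = 14.534*ln(ln(visc_i + 0.8)) + 10.975, blended linearly by mass fraction; since VBN is linear in VBI_i = ln(ln(visc_i + 0.8)) and the fractions sum to 1, blend VBI directly: visc = exp(exp(VBI_blend)) - 0.8
VBI_1 = ln(ln(20.7 + 0.8)) = 1.12104
VBI_2 = ln(ln(933 + 0.8)) = 1.92268
VBI_blend = 0.36 * 1.12104 + 0.64 * 1.92268 = 1.63409
visc_blend = exp(exp(1.63409)) - 0.8 = 167.3

167.3 cSt


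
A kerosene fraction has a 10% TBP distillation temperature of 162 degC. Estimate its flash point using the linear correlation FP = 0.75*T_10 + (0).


FP = 0.75 * 162 + (0) = 121.5

121.5 degC


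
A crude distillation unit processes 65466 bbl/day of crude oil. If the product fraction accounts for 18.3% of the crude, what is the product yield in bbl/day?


Crude throughput = 65466 bbl/day
Fraction yield = 18.3%
yield = throughput * fraction / 100
yield = 65466 * 18.3 / 100 = 11980.278

11980.278 bbl/day


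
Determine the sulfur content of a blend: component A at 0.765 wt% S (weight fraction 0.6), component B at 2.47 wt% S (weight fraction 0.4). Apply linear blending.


Linear sulfur blending: S_blend = x1*S1 + x2*S2
Contribution 1: 0.6 * 0.765 = 0.459 wt%
Contribution 2: 0.4 * 2.47 = 0.988 wt%
S_blend = 0.459 + 0.988 = 1.447

1.447 wt%


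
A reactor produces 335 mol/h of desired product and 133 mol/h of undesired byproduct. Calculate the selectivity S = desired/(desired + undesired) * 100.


Selectivity = desired / (desired + undesired) * 100
Total products = 335 + 133 = 468 mol/h
S = 335 / 468 * 100
= 0.7158 * 100
= 71.58 %

71.58 %


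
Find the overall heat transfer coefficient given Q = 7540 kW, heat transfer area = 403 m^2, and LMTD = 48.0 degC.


From Q = U*A*LMTD, U = Q / (A * LMTD)
U = 7540 / (403 * 48.0) = 7540 / 19344 = 0.3898

0.3898 kW/(m^2*K)


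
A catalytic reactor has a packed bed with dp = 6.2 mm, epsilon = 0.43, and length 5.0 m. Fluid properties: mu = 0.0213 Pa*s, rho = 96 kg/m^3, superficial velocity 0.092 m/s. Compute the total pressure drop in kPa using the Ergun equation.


dp = 6.2 mm = 0.0062 m
Viscous term = 150*0.0213*0.092*(1-0.43)^2 / (0.0062^2*0.43^3) = 31247.8
Inertial term = 1.75*96*0.092^2*(1-0.43) / (0.0062*0.43^3) = 1644.23
dP/L = 31247.8 + 1644.23 = 32892 Pa/m
dP = 32892 * 5.0 / 1000 = 164.5 kPa

164.5 kPa


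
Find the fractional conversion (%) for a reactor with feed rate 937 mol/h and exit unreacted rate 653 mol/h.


X = (F_in - F_out) / F_in * 100
Moles reacted = 937 - 653 = 284
X = 284 / 937 * 100
= 0.3031 * 100
= 30.31 %

30.31 %


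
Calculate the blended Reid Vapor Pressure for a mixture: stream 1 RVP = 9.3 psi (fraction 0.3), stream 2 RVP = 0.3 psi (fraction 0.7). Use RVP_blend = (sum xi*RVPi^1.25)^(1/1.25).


Chevron index: RVP_blend = (sum xi*RVPi^1.25)^(1/1.25)
RVP^1.25 terms: 0.3 * 9.3^1.25 + 0.7 * 0.3^1.25 = 5.02762
RVP_blend = 5.02762^(1/1.25) = 3.640

3.640 psi


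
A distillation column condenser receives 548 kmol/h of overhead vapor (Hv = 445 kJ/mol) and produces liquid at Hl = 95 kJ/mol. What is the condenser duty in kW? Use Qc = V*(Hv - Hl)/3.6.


Qc = 548 * (445 - 95) / 3.6 = 548 * 350 / 3.6 = 53280

53280 kW


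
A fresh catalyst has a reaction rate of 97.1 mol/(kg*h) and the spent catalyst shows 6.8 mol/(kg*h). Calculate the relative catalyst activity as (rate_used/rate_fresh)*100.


Activity (%) = (rate_used / rate_fresh) * 100
rate_used = 6.8, rate_fresh = 97.1
= (6.8 / 97.1) * 100
= 0.07003 * 100 = 7.003

7.003 %


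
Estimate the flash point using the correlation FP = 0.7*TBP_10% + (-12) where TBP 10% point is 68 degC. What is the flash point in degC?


FP = 0.7 * 68 + (-12) = 35.6

35.6 degC


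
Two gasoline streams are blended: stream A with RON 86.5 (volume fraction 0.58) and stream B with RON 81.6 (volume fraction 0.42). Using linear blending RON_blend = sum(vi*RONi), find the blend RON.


Linear blending: RON_blend = sum(vi * RONi)
Contribution 1: 0.58 * 86.5 = 50.17
Contribution 2: 0.42 * 81.6 = 34.272
RON_blend = 50.17 + 34.272 = 84.442

84.442


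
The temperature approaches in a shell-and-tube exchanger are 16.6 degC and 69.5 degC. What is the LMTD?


LMTD = (dT1 - dT2) / ln(dT1/dT2)
= (16.6 - 69.5) / ln(16.6 / 69.5) = -52.9 / -1.43192 = 36.94

36.94 degC


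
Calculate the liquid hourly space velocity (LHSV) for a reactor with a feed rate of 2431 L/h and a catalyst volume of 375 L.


LHSV = volumetric feed rate / catalyst volume
= 2431 L/h / 375 L
= 6.483 h^-1

6.483 h^-1


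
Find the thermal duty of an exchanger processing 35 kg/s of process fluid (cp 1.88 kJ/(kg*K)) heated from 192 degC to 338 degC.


Q = m_dot * cp * delta_T
delta_T = 338 - 192 = 146 K
Q = 35 * 1.88 * 146
= 65.8 * 146
= 9606.8 kW

9606.8 kW


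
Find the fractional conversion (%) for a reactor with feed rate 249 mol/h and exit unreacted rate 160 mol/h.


X = (F_in - F_out) / F_in * 100
Moles reacted = 249 - 160 = 89
X = 89 / 249 * 100
= 0.3574 * 100
= 35.74 %

35.74 %


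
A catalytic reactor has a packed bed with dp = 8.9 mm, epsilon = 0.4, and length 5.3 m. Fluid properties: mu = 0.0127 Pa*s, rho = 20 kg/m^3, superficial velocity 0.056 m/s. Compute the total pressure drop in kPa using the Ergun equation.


dp = 8.9 mm = 0.0089 m
Viscous term = 150*0.0127*0.056*(1-0.4)^2 / (0.0089^2*0.4^3) = 7575.75
Inertial term = 1.75*20*0.056^2*(1-0.4) / (0.0089*0.4^3) = 115.618
dP/L = 7575.75 + 115.618 = 7691.37 Pa/m
dP = 7691.37 * 5.3 / 1000 = 40.76 kPa

40.76 kPa


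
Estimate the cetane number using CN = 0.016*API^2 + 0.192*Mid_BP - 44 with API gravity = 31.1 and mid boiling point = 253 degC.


CN = 0.016 * 31.1^2 + 0.192 * 253 - 44
CN = 15.47536 + 48.576 - 44 = 20.05136

20.05136


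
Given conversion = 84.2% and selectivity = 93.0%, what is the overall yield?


Overall yield = conversion (%) * selectivity (%) / 100
Conversion = 84.2%, Selectivity = 93.0%
Y = 84.2 * 93.0 / 100
= 78.306 %

78.306 %
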